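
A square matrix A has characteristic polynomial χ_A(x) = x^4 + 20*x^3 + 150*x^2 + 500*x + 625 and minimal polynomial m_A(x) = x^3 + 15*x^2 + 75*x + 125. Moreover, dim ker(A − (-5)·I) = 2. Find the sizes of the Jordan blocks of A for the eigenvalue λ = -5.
Block sizes for λ = -5: [3, 1]

Step 1 — from the characteristic polynomial, algebraic multiplicity of λ = -5 is 4. From dim ker(A − (-5)·I) = 2, there are exactly 2 Jordan blocks for λ = -5.
Step 2 — from the minimal polynomial, the factor (x + 5)^3 tells us the largest block for λ = -5 has size 3.
Step 3 — with total size 4, 2 blocks, and largest block 3, the block sizes (in nonincreasing order) are [3, 1].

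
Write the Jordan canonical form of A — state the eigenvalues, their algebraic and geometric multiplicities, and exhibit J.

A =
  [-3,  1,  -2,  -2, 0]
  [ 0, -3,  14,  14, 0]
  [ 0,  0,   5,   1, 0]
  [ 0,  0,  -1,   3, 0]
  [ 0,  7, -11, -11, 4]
J_2(-3) ⊕ J_2(4) ⊕ J_1(4)

The characteristic polynomial is
  det(x·I − A) = x^5 - 6*x^4 - 15*x^3 + 116*x^2 + 48*x - 576 = (x - 4)^3*(x + 3)^2

Eigenvalues and multiplicities (the geometric multiplicity of λ is n − rank(A − λI), which equals the number of Jordan blocks for λ):
  λ = -3: algebraic multiplicity = 2, geometric multiplicity = 1
  λ = 4: algebraic multiplicity = 3, geometric multiplicity = 2

Determining the block sizes for each eigenvalue:
  λ = -3: one block (gm = 1), so the single block has size am = 2 → block sizes [2]
  λ = 4: 2 blocks summing to 3 forces exactly one block of size 2 and the rest size 1 → block sizes [2, 1]

Assembling the blocks gives a Jordan form
J =
  [-3,  1, 0, 0, 0]
  [ 0, -3, 0, 0, 0]
  [ 0,  0, 4, 1, 0]
  [ 0,  0, 0, 4, 0]
  [ 0,  0, 0, 0, 4]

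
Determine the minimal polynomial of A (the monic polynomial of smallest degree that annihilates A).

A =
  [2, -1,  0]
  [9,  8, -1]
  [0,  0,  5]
x^3 - 15*x^2 + 75*x - 125

The characteristic polynomial is χ_A(x) = (x - 5)^3, so the eigenvalues are known. The minimal polynomial is
  m_A(x) = Π_λ (x − λ)^{k_λ}
where k_λ is the size of the *largest* Jordan block for λ (equivalently, the smallest k with (A − λI)^k v = 0 for every generalised eigenvector v of λ).

  λ = 5: largest Jordan block has size 3, contributing (x − 5)^3

So m_A(x) = (x - 5)^3 = x^3 - 15*x^2 + 75*x - 125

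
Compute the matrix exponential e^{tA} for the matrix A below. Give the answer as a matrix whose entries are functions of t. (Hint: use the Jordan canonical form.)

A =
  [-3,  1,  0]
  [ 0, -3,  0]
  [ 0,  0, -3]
e^{tA} =
  [exp(-3*t), t*exp(-3*t), 0]
  [0, exp(-3*t), 0]
  [0, 0, exp(-3*t)]

Strategy: write A = P · J · P⁻¹ where J is a Jordan canonical form, so e^{tA} = P · e^{tJ} · P⁻¹, and e^{tJ} can be computed block-by-block.

A has Jordan form
J =
  [-3,  1,  0]
  [ 0, -3,  0]
  [ 0,  0, -3]
(up to reordering of blocks).

Per-block formulas:
  For a 2×2 Jordan block J_2(-3): exp(t · J_2(-3)) = e^(-3t)·(I + t·N), where N is the 2×2 nilpotent shift.
  For a 1×1 block at λ = -3: exp(t · [-3]) = [e^(-3t)].

After assembling e^{tJ} and conjugating by P, we get:

e^{tA} =
  [exp(-3*t), t*exp(-3*t), 0]
  [0, exp(-3*t), 0]
  [0, 0, exp(-3*t)]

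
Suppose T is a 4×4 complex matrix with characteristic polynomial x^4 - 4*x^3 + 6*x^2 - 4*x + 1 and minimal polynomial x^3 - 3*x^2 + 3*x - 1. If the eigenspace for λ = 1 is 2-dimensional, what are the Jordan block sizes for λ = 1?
Block sizes for λ = 1: [3, 1]

Step 1 — from the characteristic polynomial, algebraic multiplicity of λ = 1 is 4. From dim ker(T − (1)·I) = 2, there are exactly 2 Jordan blocks for λ = 1.
Step 2 — from the minimal polynomial, the factor (x − 1)^3 tells us the largest block for λ = 1 has size 3.
Step 3 — with total size 4, 2 blocks, and largest block 3, the block sizes (in nonincreasing order) are [3, 1].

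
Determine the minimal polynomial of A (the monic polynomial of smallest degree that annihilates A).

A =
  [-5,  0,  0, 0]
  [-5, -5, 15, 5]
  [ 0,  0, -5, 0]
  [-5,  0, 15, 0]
x^2 + 5*x

The characteristic polynomial is χ_A(x) = x*(x + 5)^3, so the eigenvalues are known. The minimal polynomial is
  m_A(x) = Π_λ (x − λ)^{k_λ}
where k_λ is the size of the *largest* Jordan block for λ (equivalently, the smallest k with (A − λI)^k v = 0 for every generalised eigenvector v of λ).

  λ = -5: largest Jordan block has size 1, contributing (x + 5)
  λ = 0: largest Jordan block has size 1, contributing (x − 0)

So m_A(x) = x*(x + 5) = x^2 + 5*x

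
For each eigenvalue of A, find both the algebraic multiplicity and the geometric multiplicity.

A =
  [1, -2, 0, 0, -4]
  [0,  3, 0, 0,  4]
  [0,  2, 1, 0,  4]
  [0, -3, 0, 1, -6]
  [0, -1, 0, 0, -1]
λ = 1: alg = 5, geom = 4

Step 1 — factor the characteristic polynomial to read off the algebraic multiplicities:
  χ_A(x) = (x - 1)^5

Step 2 — compute geometric multiplicities via the rank-nullity identity g(λ) = n − rank(A − λI):
  rank(A − (1)·I) = 1, so dim ker(A − (1)·I) = n − 1 = 4

Summary:
  λ = 1: algebraic multiplicity = 5, geometric multiplicity = 4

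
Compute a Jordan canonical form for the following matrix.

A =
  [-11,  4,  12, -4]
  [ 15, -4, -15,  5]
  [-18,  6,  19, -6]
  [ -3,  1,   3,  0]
J_2(1) ⊕ J_1(1) ⊕ J_1(1)

The characteristic polynomial is
  det(x·I − A) = x^4 - 4*x^3 + 6*x^2 - 4*x + 1 = (x - 1)^4

Eigenvalues and multiplicities (the geometric multiplicity of λ is n − rank(A − λI), which equals the number of Jordan blocks for λ):
  λ = 1: algebraic multiplicity = 4, geometric multiplicity = 3

Determining the block sizes for each eigenvalue:
  λ = 1: 3 blocks summing to 4 forces exactly one block of size 2 and the rest size 1 → block sizes [2, 1, 1]

Assembling the blocks gives a Jordan form
J =
  [1, 1, 0, 0]
  [0, 1, 0, 0]
  [0, 0, 1, 0]
  [0, 0, 0, 1]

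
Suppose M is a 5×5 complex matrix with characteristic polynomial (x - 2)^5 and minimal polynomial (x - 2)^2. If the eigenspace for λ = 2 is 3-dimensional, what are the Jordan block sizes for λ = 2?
Block sizes for λ = 2: [2, 2, 1]

Step 1 — from the characteristic polynomial, algebraic multiplicity of λ = 2 is 5. From dim ker(M − (2)·I) = 3, there are exactly 3 Jordan blocks for λ = 2.
Step 2 — from the minimal polynomial, the factor (x − 2)^2 tells us the largest block for λ = 2 has size 2.
Step 3 — with total size 5, 3 blocks, and largest block 2, the block sizes (in nonincreasing order) are [2, 2, 1].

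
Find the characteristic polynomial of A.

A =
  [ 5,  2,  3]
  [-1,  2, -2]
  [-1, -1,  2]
x^3 - 9*x^2 + 27*x - 27

Expanding det(x·I − A) (e.g. by cofactor expansion or by noting that A is similar to its Jordan form J, which has the same characteristic polynomial as A) gives
  χ_A(x) = x^3 - 9*x^2 + 27*x - 27
which factors as (x - 3)^3. The eigenvalues (with algebraic multiplicities) are λ = 3 with multiplicity 3.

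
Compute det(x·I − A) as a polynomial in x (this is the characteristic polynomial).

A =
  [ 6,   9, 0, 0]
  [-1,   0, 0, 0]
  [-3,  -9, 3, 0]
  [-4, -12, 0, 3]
x^4 - 12*x^3 + 54*x^2 - 108*x + 81

Expanding det(x·I − A) (e.g. by cofactor expansion or by noting that A is similar to its Jordan form J, which has the same characteristic polynomial as A) gives
  χ_A(x) = x^4 - 12*x^3 + 54*x^2 - 108*x + 81
which factors as (x - 3)^4. The eigenvalues (with algebraic multiplicities) are λ = 3 with multiplicity 4.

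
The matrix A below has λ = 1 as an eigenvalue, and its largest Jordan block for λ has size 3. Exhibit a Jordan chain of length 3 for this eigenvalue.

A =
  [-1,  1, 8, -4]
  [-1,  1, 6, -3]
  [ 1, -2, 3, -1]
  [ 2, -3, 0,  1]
A Jordan chain for λ = 1 of length 3:
v_1 = (3, 2, 0, -1)ᵀ
v_2 = (-2, -1, 1, 2)ᵀ
v_3 = (1, 0, 0, 0)ᵀ

Let N = A − (1)·I. We want v_3 with N^3 v_3 = 0 but N^2 v_3 ≠ 0; then v_{j-1} := N · v_j for j = 3, …, 2.

Pick v_3 = (1, 0, 0, 0)ᵀ.
Then v_2 = N · v_3 = (-2, -1, 1, 2)ᵀ.
Then v_1 = N · v_2 = (3, 2, 0, -1)ᵀ.

Sanity check: (A − (1)·I) v_1 = (0, 0, 0, 0)ᵀ = 0. ✓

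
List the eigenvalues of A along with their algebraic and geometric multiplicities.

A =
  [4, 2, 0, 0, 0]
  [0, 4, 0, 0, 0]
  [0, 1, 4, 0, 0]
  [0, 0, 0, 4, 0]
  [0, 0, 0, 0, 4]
λ = 4: alg = 5, geom = 4

Step 1 — factor the characteristic polynomial to read off the algebraic multiplicities:
  χ_A(x) = (x - 4)^5

Step 2 — compute geometric multiplicities via the rank-nullity identity g(λ) = n − rank(A − λI):
  rank(A − (4)·I) = 1, so dim ker(A − (4)·I) = n − 1 = 4

Summary:
  λ = 4: algebraic multiplicity = 5, geometric multiplicity = 4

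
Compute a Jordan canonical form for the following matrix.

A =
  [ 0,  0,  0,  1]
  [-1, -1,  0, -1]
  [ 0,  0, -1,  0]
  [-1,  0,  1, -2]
J_3(-1) ⊕ J_1(-1)

The characteristic polynomial is
  det(x·I − A) = x^4 + 4*x^3 + 6*x^2 + 4*x + 1 = (x + 1)^4

Eigenvalues and multiplicities (the geometric multiplicity of λ is n − rank(A − λI), which equals the number of Jordan blocks for λ):
  λ = -1: algebraic multiplicity = 4, geometric multiplicity = 2

Determining the block sizes for each eigenvalue:
  λ = -1: with am = 4 and gm = 2, the partition is not yet determined (e.g. several partitions of 4 into 2 parts exist). Let N = A − (-1)·I. Computing rank(N^1) = 2, rank(N^2) = 1, rank(N^3) = 0; the number of blocks of size ≥ j is rank(N^{j−1}) − rank(N^j), giving [2, 1, 1]. So we have 1 block(s) of size 3, 1 block(s) of size 1 → block sizes [3, 1]

Assembling the blocks gives a Jordan form
J =
  [-1,  1,  0,  0]
  [ 0, -1,  1,  0]
  [ 0,  0, -1,  0]
  [ 0,  0,  0, -1]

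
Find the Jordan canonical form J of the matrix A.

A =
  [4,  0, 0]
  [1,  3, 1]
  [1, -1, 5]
J_2(4) ⊕ J_1(4)

The characteristic polynomial is
  det(x·I − A) = x^3 - 12*x^2 + 48*x - 64 = (x - 4)^3

Eigenvalues and multiplicities (the geometric multiplicity of λ is n − rank(A − λI), which equals the number of Jordan blocks for λ):
  λ = 4: algebraic multiplicity = 3, geometric multiplicity = 2

Determining the block sizes for each eigenvalue:
  λ = 4: 2 blocks summing to 3 forces exactly one block of size 2 and the rest size 1 → block sizes [2, 1]

Assembling the blocks gives a Jordan form
J =
  [4, 1, 0]
  [0, 4, 0]
  [0, 0, 4]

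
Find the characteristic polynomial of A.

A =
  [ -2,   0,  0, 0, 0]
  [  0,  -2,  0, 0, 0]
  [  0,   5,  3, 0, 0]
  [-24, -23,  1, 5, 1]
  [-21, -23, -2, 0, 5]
x^5 - 9*x^4 + 7*x^3 + 93*x^2 - 80*x - 300

Expanding det(x·I − A) (e.g. by cofactor expansion or by noting that A is similar to its Jordan form J, which has the same characteristic polynomial as A) gives
  χ_A(x) = x^5 - 9*x^4 + 7*x^3 + 93*x^2 - 80*x - 300
which factors as (x - 5)^2*(x - 3)*(x + 2)^2. The eigenvalues (with algebraic multiplicities) are λ = -2 with multiplicity 2, λ = 3 with multiplicity 1, λ = 5 with multiplicity 2.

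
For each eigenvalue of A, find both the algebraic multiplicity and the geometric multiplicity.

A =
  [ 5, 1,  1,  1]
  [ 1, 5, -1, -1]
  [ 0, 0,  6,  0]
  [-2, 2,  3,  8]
λ = 6: alg = 4, geom = 2

Step 1 — factor the characteristic polynomial to read off the algebraic multiplicities:
  χ_A(x) = (x - 6)^4

Step 2 — compute geometric multiplicities via the rank-nullity identity g(λ) = n − rank(A − λI):
  rank(A − (6)·I) = 2, so dim ker(A − (6)·I) = n − 2 = 2

Summary:
  λ = 6: algebraic multiplicity = 4, geometric multiplicity = 2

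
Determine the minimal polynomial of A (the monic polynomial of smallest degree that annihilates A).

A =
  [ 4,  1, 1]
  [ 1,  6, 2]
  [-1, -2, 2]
x^3 - 12*x^2 + 48*x - 64

The characteristic polynomial is χ_A(x) = (x - 4)^3, so the eigenvalues are known. The minimal polynomial is
  m_A(x) = Π_λ (x − λ)^{k_λ}
where k_λ is the size of the *largest* Jordan block for λ (equivalently, the smallest k with (A − λI)^k v = 0 for every generalised eigenvector v of λ).

  λ = 4: largest Jordan block has size 3, contributing (x − 4)^3

So m_A(x) = (x - 4)^3 = x^3 - 12*x^2 + 48*x - 64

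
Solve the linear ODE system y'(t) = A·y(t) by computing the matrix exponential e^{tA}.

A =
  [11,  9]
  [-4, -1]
e^{tA} =
  [6*t*exp(5*t) + exp(5*t), 9*t*exp(5*t)]
  [-4*t*exp(5*t), -6*t*exp(5*t) + exp(5*t)]

Strategy: write A = P · J · P⁻¹ where J is a Jordan canonical form, so e^{tA} = P · e^{tJ} · P⁻¹, and e^{tJ} can be computed block-by-block.

A has Jordan form
J =
  [5, 1]
  [0, 5]
(up to reordering of blocks).

Per-block formulas:
  For a 2×2 Jordan block J_2(5): exp(t · J_2(5)) = e^(5t)·(I + t·N), where N is the 2×2 nilpotent shift.

After assembling e^{tJ} and conjugating by P, we get:

e^{tA} =
  [6*t*exp(5*t) + exp(5*t), 9*t*exp(5*t)]
  [-4*t*exp(5*t), -6*t*exp(5*t) + exp(5*t)]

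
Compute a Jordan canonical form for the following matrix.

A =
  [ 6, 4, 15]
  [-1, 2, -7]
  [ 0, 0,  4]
J_3(4)

The characteristic polynomial is
  det(x·I − A) = x^3 - 12*x^2 + 48*x - 64 = (x - 4)^3

Eigenvalues and multiplicities (the geometric multiplicity of λ is n − rank(A − λI), which equals the number of Jordan blocks for λ):
  λ = 4: algebraic multiplicity = 3, geometric multiplicity = 1

Determining the block sizes for each eigenvalue:
  λ = 4: one block (gm = 1), so the single block has size am = 3 → block sizes [3]

Assembling the blocks gives a Jordan form
J =
  [4, 1, 0]
  [0, 4, 1]
  [0, 0, 4]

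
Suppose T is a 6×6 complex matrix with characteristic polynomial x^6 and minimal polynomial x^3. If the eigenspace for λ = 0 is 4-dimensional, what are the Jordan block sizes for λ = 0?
Block sizes for λ = 0: [3, 1, 1, 1]

Step 1 — from the characteristic polynomial, algebraic multiplicity of λ = 0 is 6. From dim ker(T − (0)·I) = 4, there are exactly 4 Jordan blocks for λ = 0.
Step 2 — from the minimal polynomial, the factor (x − 0)^3 tells us the largest block for λ = 0 has size 3.
Step 3 — with total size 6, 4 blocks, and largest block 3, the block sizes (in nonincreasing order) are [3, 1, 1, 1].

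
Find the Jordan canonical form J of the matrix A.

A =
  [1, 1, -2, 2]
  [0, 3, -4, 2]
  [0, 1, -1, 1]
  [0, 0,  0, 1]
J_2(1) ⊕ J_2(1)

The characteristic polynomial is
  det(x·I − A) = x^4 - 4*x^3 + 6*x^2 - 4*x + 1 = (x - 1)^4

Eigenvalues and multiplicities (the geometric multiplicity of λ is n − rank(A − λI), which equals the number of Jordan blocks for λ):
  λ = 1: algebraic multiplicity = 4, geometric multiplicity = 2

Determining the block sizes for each eigenvalue:
  λ = 1: with am = 4 and gm = 2, the partition is not yet determined (e.g. several partitions of 4 into 2 parts exist). Let N = A − (1)·I. Computing rank(N^1) = 2, rank(N^2) = 0; the number of blocks of size ≥ j is rank(N^{j−1}) − rank(N^j), giving [2, 2]. So we have 2 block(s) of size 2 → block sizes [2, 2]

Assembling the blocks gives a Jordan form
J =
  [1, 1, 0, 0]
  [0, 1, 0, 0]
  [0, 0, 1, 1]
  [0, 0, 0, 1]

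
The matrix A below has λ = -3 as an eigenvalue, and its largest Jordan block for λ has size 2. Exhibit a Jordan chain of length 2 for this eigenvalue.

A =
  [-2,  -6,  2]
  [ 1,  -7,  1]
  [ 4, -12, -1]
A Jordan chain for λ = -3 of length 2:
v_1 = (-4, -2, -4)ᵀ
v_2 = (2, 1, 0)ᵀ

Let N = A − (-3)·I. We want v_2 with N^2 v_2 = 0 but N^1 v_2 ≠ 0; then v_{j-1} := N · v_j for j = 2, …, 2.

Pick v_2 = (2, 1, 0)ᵀ.
Then v_1 = N · v_2 = (-4, -2, -4)ᵀ.

Sanity check: (A − (-3)·I) v_1 = (0, 0, 0)ᵀ = 0. ✓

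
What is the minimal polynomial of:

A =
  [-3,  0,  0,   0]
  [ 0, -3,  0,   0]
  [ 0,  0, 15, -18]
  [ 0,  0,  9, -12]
x^2 - 3*x - 18

The characteristic polynomial is χ_A(x) = (x - 6)*(x + 3)^3, so the eigenvalues are known. The minimal polynomial is
  m_A(x) = Π_λ (x − λ)^{k_λ}
where k_λ is the size of the *largest* Jordan block for λ (equivalently, the smallest k with (A − λI)^k v = 0 for every generalised eigenvector v of λ).

  λ = -3: largest Jordan block has size 1, contributing (x + 3)
  λ = 6: largest Jordan block has size 1, contributing (x − 6)

So m_A(x) = (x - 6)*(x + 3) = x^2 - 3*x - 18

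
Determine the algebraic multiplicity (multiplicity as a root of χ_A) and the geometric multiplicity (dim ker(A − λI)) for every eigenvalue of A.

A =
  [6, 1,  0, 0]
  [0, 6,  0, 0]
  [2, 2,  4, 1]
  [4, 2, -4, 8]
λ = 6: alg = 4, geom = 2

Step 1 — factor the characteristic polynomial to read off the algebraic multiplicities:
  χ_A(x) = (x - 6)^4

Step 2 — compute geometric multiplicities via the rank-nullity identity g(λ) = n − rank(A − λI):
  rank(A − (6)·I) = 2, so dim ker(A − (6)·I) = n − 2 = 2

Summary:
  λ = 6: algebraic multiplicity = 4, geometric multiplicity = 2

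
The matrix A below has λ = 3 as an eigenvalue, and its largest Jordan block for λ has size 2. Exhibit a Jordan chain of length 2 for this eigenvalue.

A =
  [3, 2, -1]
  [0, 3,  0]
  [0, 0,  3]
A Jordan chain for λ = 3 of length 2:
v_1 = (2, 0, 0)ᵀ
v_2 = (0, 1, 0)ᵀ

Let N = A − (3)·I. We want v_2 with N^2 v_2 = 0 but N^1 v_2 ≠ 0; then v_{j-1} := N · v_j for j = 2, …, 2.

Pick v_2 = (0, 1, 0)ᵀ.
Then v_1 = N · v_2 = (2, 0, 0)ᵀ.

Sanity check: (A − (3)·I) v_1 = (0, 0, 0)ᵀ = 0. ✓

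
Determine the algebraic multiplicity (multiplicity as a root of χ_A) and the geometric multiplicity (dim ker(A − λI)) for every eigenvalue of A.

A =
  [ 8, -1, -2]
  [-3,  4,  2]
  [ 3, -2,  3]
λ = 5: alg = 3, geom = 1

Step 1 — factor the characteristic polynomial to read off the algebraic multiplicities:
  χ_A(x) = (x - 5)^3

Step 2 — compute geometric multiplicities via the rank-nullity identity g(λ) = n − rank(A − λI):
  rank(A − (5)·I) = 2, so dim ker(A − (5)·I) = n − 2 = 1

Summary:
  λ = 5: algebraic multiplicity = 3, geometric multiplicity = 1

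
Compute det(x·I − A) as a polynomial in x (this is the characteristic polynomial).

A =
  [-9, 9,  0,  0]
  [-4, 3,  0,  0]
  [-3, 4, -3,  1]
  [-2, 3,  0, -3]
x^4 + 12*x^3 + 54*x^2 + 108*x + 81

Expanding det(x·I − A) (e.g. by cofactor expansion or by noting that A is similar to its Jordan form J, which has the same characteristic polynomial as A) gives
  χ_A(x) = x^4 + 12*x^3 + 54*x^2 + 108*x + 81
which factors as (x + 3)^4. The eigenvalues (with algebraic multiplicities) are λ = -3 with multiplicity 4.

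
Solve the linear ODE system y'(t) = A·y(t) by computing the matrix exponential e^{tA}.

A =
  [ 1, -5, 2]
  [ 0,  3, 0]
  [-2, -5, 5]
e^{tA} =
  [-2*t*exp(3*t) + exp(3*t), -5*t*exp(3*t), 2*t*exp(3*t)]
  [0, exp(3*t), 0]
  [-2*t*exp(3*t), -5*t*exp(3*t), 2*t*exp(3*t) + exp(3*t)]

Strategy: write A = P · J · P⁻¹ where J is a Jordan canonical form, so e^{tA} = P · e^{tJ} · P⁻¹, and e^{tJ} can be computed block-by-block.

A has Jordan form
J =
  [3, 1, 0]
  [0, 3, 0]
  [0, 0, 3]
(up to reordering of blocks).

Per-block formulas:
  For a 2×2 Jordan block J_2(3): exp(t · J_2(3)) = e^(3t)·(I + t·N), where N is the 2×2 nilpotent shift.
  For a 1×1 block at λ = 3: exp(t · [3]) = [e^(3t)].

After assembling e^{tJ} and conjugating by P, we get:

e^{tA} =
  [-2*t*exp(3*t) + exp(3*t), -5*t*exp(3*t), 2*t*exp(3*t)]
  [0, exp(3*t), 0]
  [-2*t*exp(3*t), -5*t*exp(3*t), 2*t*exp(3*t) + exp(3*t)]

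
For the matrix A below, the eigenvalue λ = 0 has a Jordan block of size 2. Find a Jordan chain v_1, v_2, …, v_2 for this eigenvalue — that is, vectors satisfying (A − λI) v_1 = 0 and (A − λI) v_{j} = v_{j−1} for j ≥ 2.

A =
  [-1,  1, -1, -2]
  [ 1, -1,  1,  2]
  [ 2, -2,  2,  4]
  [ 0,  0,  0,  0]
A Jordan chain for λ = 0 of length 2:
v_1 = (-1, 1, 2, 0)ᵀ
v_2 = (1, 0, 0, 0)ᵀ

Let N = A − (0)·I. We want v_2 with N^2 v_2 = 0 but N^1 v_2 ≠ 0; then v_{j-1} := N · v_j for j = 2, …, 2.

Pick v_2 = (1, 0, 0, 0)ᵀ.
Then v_1 = N · v_2 = (-1, 1, 2, 0)ᵀ.

Sanity check: (A − (0)·I) v_1 = (0, 0, 0, 0)ᵀ = 0. ✓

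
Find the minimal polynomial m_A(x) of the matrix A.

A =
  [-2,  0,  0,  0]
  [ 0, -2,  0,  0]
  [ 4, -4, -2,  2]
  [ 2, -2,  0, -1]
x^2 + 3*x + 2

The characteristic polynomial is χ_A(x) = (x + 1)*(x + 2)^3, so the eigenvalues are known. The minimal polynomial is
  m_A(x) = Π_λ (x − λ)^{k_λ}
where k_λ is the size of the *largest* Jordan block for λ (equivalently, the smallest k with (A − λI)^k v = 0 for every generalised eigenvector v of λ).

  λ = -2: largest Jordan block has size 1, contributing (x + 2)
  λ = -1: largest Jordan block has size 1, contributing (x + 1)

So m_A(x) = (x + 1)*(x + 2) = x^2 + 3*x + 2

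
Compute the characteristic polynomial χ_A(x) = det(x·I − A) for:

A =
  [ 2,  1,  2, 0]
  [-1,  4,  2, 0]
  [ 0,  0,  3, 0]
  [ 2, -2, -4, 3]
x^4 - 12*x^3 + 54*x^2 - 108*x + 81

Expanding det(x·I − A) (e.g. by cofactor expansion or by noting that A is similar to its Jordan form J, which has the same characteristic polynomial as A) gives
  χ_A(x) = x^4 - 12*x^3 + 54*x^2 - 108*x + 81
which factors as (x - 3)^4. The eigenvalues (with algebraic multiplicities) are λ = 3 with multiplicity 4.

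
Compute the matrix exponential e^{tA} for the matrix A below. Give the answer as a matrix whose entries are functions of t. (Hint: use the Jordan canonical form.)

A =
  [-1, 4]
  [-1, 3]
e^{tA} =
  [-2*t*exp(t) + exp(t), 4*t*exp(t)]
  [-t*exp(t), 2*t*exp(t) + exp(t)]

Strategy: write A = P · J · P⁻¹ where J is a Jordan canonical form, so e^{tA} = P · e^{tJ} · P⁻¹, and e^{tJ} can be computed block-by-block.

A has Jordan form
J =
  [1, 1]
  [0, 1]
(up to reordering of blocks).

Per-block formulas:
  For a 2×2 Jordan block J_2(1): exp(t · J_2(1)) = e^(1t)·(I + t·N), where N is the 2×2 nilpotent shift.

After assembling e^{tJ} and conjugating by P, we get:

e^{tA} =
  [-2*t*exp(t) + exp(t), 4*t*exp(t)]
  [-t*exp(t), 2*t*exp(t) + exp(t)]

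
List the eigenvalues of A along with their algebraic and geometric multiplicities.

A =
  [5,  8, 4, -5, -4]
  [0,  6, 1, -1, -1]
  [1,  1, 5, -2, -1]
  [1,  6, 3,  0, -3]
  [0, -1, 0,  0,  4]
λ = 4: alg = 5, geom = 2

Step 1 — factor the characteristic polynomial to read off the algebraic multiplicities:
  χ_A(x) = (x - 4)^5

Step 2 — compute geometric multiplicities via the rank-nullity identity g(λ) = n − rank(A − λI):
  rank(A − (4)·I) = 3, so dim ker(A − (4)·I) = n − 3 = 2

Summary:
  λ = 4: algebraic multiplicity = 5, geometric multiplicity = 2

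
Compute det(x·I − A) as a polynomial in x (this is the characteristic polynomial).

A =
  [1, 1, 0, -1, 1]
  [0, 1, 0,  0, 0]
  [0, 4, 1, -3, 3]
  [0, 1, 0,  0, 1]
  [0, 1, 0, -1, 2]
x^5 - 5*x^4 + 10*x^3 - 10*x^2 + 5*x - 1

Expanding det(x·I − A) (e.g. by cofactor expansion or by noting that A is similar to its Jordan form J, which has the same characteristic polynomial as A) gives
  χ_A(x) = x^5 - 5*x^4 + 10*x^3 - 10*x^2 + 5*x - 1
which factors as (x - 1)^5. The eigenvalues (with algebraic multiplicities) are λ = 1 with multiplicity 5.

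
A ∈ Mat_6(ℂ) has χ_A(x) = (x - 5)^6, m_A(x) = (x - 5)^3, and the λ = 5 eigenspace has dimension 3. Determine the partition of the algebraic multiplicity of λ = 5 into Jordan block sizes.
Block sizes for λ = 5: [3, 2, 1]

Step 1 — from the characteristic polynomial, algebraic multiplicity of λ = 5 is 6. From dim ker(A − (5)·I) = 3, there are exactly 3 Jordan blocks for λ = 5.
Step 2 — from the minimal polynomial, the factor (x − 5)^3 tells us the largest block for λ = 5 has size 3.
Step 3 — with total size 6, 3 blocks, and largest block 3, the block sizes (in nonincreasing order) are [3, 2, 1].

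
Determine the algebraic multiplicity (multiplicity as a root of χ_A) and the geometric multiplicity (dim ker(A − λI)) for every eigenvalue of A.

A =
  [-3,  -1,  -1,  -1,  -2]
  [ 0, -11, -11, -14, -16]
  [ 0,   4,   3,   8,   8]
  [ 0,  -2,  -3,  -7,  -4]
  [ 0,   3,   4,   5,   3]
λ = -3: alg = 5, geom = 3

Step 1 — factor the characteristic polynomial to read off the algebraic multiplicities:
  χ_A(x) = (x + 3)^5

Step 2 — compute geometric multiplicities via the rank-nullity identity g(λ) = n − rank(A − λI):
  rank(A − (-3)·I) = 2, so dim ker(A − (-3)·I) = n − 2 = 3

Summary:
  λ = -3: algebraic multiplicity = 5, geometric multiplicity = 3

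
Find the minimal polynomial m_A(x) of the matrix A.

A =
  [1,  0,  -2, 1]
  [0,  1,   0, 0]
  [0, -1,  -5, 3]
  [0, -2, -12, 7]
x^2 - 2*x + 1

The characteristic polynomial is χ_A(x) = (x - 1)^4, so the eigenvalues are known. The minimal polynomial is
  m_A(x) = Π_λ (x − λ)^{k_λ}
where k_λ is the size of the *largest* Jordan block for λ (equivalently, the smallest k with (A − λI)^k v = 0 for every generalised eigenvector v of λ).

  λ = 1: largest Jordan block has size 2, contributing (x − 1)^2

So m_A(x) = (x - 1)^2 = x^2 - 2*x + 1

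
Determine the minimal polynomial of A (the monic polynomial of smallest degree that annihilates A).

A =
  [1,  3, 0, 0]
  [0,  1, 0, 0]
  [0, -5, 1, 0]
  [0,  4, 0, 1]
x^2 - 2*x + 1

The characteristic polynomial is χ_A(x) = (x - 1)^4, so the eigenvalues are known. The minimal polynomial is
  m_A(x) = Π_λ (x − λ)^{k_λ}
where k_λ is the size of the *largest* Jordan block for λ (equivalently, the smallest k with (A − λI)^k v = 0 for every generalised eigenvector v of λ).

  λ = 1: largest Jordan block has size 2, contributing (x − 1)^2

So m_A(x) = (x - 1)^2 = x^2 - 2*x + 1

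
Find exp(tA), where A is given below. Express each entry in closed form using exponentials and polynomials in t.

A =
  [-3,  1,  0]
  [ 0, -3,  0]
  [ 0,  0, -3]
e^{tA} =
  [exp(-3*t), t*exp(-3*t), 0]
  [0, exp(-3*t), 0]
  [0, 0, exp(-3*t)]

Strategy: write A = P · J · P⁻¹ where J is a Jordan canonical form, so e^{tA} = P · e^{tJ} · P⁻¹, and e^{tJ} can be computed block-by-block.

A has Jordan form
J =
  [-3,  1,  0]
  [ 0, -3,  0]
  [ 0,  0, -3]
(up to reordering of blocks).

Per-block formulas:
  For a 2×2 Jordan block J_2(-3): exp(t · J_2(-3)) = e^(-3t)·(I + t·N), where N is the 2×2 nilpotent shift.
  For a 1×1 block at λ = -3: exp(t · [-3]) = [e^(-3t)].

After assembling e^{tJ} and conjugating by P, we get:

e^{tA} =
  [exp(-3*t), t*exp(-3*t), 0]
  [0, exp(-3*t), 0]
  [0, 0, exp(-3*t)]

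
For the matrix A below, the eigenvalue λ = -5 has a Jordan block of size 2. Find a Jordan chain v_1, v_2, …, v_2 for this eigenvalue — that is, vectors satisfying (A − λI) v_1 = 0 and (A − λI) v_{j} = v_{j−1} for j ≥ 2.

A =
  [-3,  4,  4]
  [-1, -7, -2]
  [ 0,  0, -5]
A Jordan chain for λ = -5 of length 2:
v_1 = (2, -1, 0)ᵀ
v_2 = (1, 0, 0)ᵀ

Let N = A − (-5)·I. We want v_2 with N^2 v_2 = 0 but N^1 v_2 ≠ 0; then v_{j-1} := N · v_j for j = 2, …, 2.

Pick v_2 = (1, 0, 0)ᵀ.
Then v_1 = N · v_2 = (2, -1, 0)ᵀ.

Sanity check: (A − (-5)·I) v_1 = (0, 0, 0)ᵀ = 0. ✓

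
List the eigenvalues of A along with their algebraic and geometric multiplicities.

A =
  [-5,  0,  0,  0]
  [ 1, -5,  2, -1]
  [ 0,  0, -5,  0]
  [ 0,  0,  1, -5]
λ = -5: alg = 4, geom = 2

Step 1 — factor the characteristic polynomial to read off the algebraic multiplicities:
  χ_A(x) = (x + 5)^4

Step 2 — compute geometric multiplicities via the rank-nullity identity g(λ) = n − rank(A − λI):
  rank(A − (-5)·I) = 2, so dim ker(A − (-5)·I) = n − 2 = 2

Summary:
  λ = -5: algebraic multiplicity = 4, geometric multiplicity = 2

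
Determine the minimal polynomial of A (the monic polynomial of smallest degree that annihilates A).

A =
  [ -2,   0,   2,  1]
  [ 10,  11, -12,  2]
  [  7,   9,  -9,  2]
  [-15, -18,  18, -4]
x^3 + 3*x^2 + 3*x + 1

The characteristic polynomial is χ_A(x) = (x + 1)^4, so the eigenvalues are known. The minimal polynomial is
  m_A(x) = Π_λ (x − λ)^{k_λ}
where k_λ is the size of the *largest* Jordan block for λ (equivalently, the smallest k with (A − λI)^k v = 0 for every generalised eigenvector v of λ).

  λ = -1: largest Jordan block has size 3, contributing (x + 1)^3

So m_A(x) = (x + 1)^3 = x^3 + 3*x^2 + 3*x + 1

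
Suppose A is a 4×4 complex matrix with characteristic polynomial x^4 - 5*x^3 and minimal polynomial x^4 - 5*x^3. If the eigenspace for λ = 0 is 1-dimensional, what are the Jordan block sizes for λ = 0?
Block sizes for λ = 0: [3]

Step 1 — from the characteristic polynomial, algebraic multiplicity of λ = 0 is 3. From dim ker(A − (0)·I) = 1, there are exactly 1 Jordan blocks for λ = 0.
Step 2 — from the minimal polynomial, the factor (x − 0)^3 tells us the largest block for λ = 0 has size 3.
Step 3 — with total size 3, 1 blocks, and largest block 3, the block sizes (in nonincreasing order) are [3].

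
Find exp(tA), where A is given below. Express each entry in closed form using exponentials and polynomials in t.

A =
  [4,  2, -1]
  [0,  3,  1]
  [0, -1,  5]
e^{tA} =
  [exp(4*t), -t^2*exp(4*t)/2 + 2*t*exp(4*t), t^2*exp(4*t)/2 - t*exp(4*t)]
  [0, -t*exp(4*t) + exp(4*t), t*exp(4*t)]
  [0, -t*exp(4*t), t*exp(4*t) + exp(4*t)]

Strategy: write A = P · J · P⁻¹ where J is a Jordan canonical form, so e^{tA} = P · e^{tJ} · P⁻¹, and e^{tJ} can be computed block-by-block.

A has Jordan form
J =
  [4, 1, 0]
  [0, 4, 1]
  [0, 0, 4]
(up to reordering of blocks).

Per-block formulas:
  For a 3×3 Jordan block J_3(4): exp(t · J_3(4)) = e^(4t)·(I + t·N + (t^2/2)·N^2), where N is the 3×3 nilpotent shift.

After assembling e^{tJ} and conjugating by P, we get:

e^{tA} =
  [exp(4*t), -t^2*exp(4*t)/2 + 2*t*exp(4*t), t^2*exp(4*t)/2 - t*exp(4*t)]
  [0, -t*exp(4*t) + exp(4*t), t*exp(4*t)]
  [0, -t*exp(4*t), t*exp(4*t) + exp(4*t)]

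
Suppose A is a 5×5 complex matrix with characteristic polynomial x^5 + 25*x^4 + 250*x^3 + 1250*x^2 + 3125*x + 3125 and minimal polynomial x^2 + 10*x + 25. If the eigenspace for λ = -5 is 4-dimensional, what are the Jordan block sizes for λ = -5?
Block sizes for λ = -5: [2, 1, 1, 1]

Step 1 — from the characteristic polynomial, algebraic multiplicity of λ = -5 is 5. From dim ker(A − (-5)·I) = 4, there are exactly 4 Jordan blocks for λ = -5.
Step 2 — from the minimal polynomial, the factor (x + 5)^2 tells us the largest block for λ = -5 has size 2.
Step 3 — with total size 5, 4 blocks, and largest block 2, the block sizes (in nonincreasing order) are [2, 1, 1, 1].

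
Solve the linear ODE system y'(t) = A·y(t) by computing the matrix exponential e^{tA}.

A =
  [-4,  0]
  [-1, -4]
e^{tA} =
  [exp(-4*t), 0]
  [-t*exp(-4*t), exp(-4*t)]

Strategy: write A = P · J · P⁻¹ where J is a Jordan canonical form, so e^{tA} = P · e^{tJ} · P⁻¹, and e^{tJ} can be computed block-by-block.

A has Jordan form
J =
  [-4,  1]
  [ 0, -4]
(up to reordering of blocks).

Per-block formulas:
  For a 2×2 Jordan block J_2(-4): exp(t · J_2(-4)) = e^(-4t)·(I + t·N), where N is the 2×2 nilpotent shift.

After assembling e^{tJ} and conjugating by P, we get:

e^{tA} =
  [exp(-4*t), 0]
  [-t*exp(-4*t), exp(-4*t)]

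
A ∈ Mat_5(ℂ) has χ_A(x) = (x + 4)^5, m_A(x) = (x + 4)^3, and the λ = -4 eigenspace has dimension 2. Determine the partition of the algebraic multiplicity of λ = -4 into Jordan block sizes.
Block sizes for λ = -4: [3, 2]

Step 1 — from the characteristic polynomial, algebraic multiplicity of λ = -4 is 5. From dim ker(A − (-4)·I) = 2, there are exactly 2 Jordan blocks for λ = -4.
Step 2 — from the minimal polynomial, the factor (x + 4)^3 tells us the largest block for λ = -4 has size 3.
Step 3 — with total size 5, 2 blocks, and largest block 3, the block sizes (in nonincreasing order) are [3, 2].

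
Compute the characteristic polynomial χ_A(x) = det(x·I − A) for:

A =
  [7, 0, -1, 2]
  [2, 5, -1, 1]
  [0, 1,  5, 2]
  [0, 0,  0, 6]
x^4 - 23*x^3 + 198*x^2 - 756*x + 1080

Expanding det(x·I − A) (e.g. by cofactor expansion or by noting that A is similar to its Jordan form J, which has the same characteristic polynomial as A) gives
  χ_A(x) = x^4 - 23*x^3 + 198*x^2 - 756*x + 1080
which factors as (x - 6)^3*(x - 5). The eigenvalues (with algebraic multiplicities) are λ = 5 with multiplicity 1, λ = 6 with multiplicity 3.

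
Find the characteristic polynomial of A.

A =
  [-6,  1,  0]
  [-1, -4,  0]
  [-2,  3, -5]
x^3 + 15*x^2 + 75*x + 125

Expanding det(x·I − A) (e.g. by cofactor expansion or by noting that A is similar to its Jordan form J, which has the same characteristic polynomial as A) gives
  χ_A(x) = x^3 + 15*x^2 + 75*x + 125
which factors as (x + 5)^3. The eigenvalues (with algebraic multiplicities) are λ = -5 with multiplicity 3.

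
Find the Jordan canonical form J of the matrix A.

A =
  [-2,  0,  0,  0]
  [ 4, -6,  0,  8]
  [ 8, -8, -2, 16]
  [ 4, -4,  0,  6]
J_1(-2) ⊕ J_1(-2) ⊕ J_1(-2) ⊕ J_1(2)

The characteristic polynomial is
  det(x·I − A) = x^4 + 4*x^3 - 16*x - 16 = (x - 2)*(x + 2)^3

Eigenvalues and multiplicities (the geometric multiplicity of λ is n − rank(A − λI), which equals the number of Jordan blocks for λ):
  λ = -2: algebraic multiplicity = 3, geometric multiplicity = 3
  λ = 2: algebraic multiplicity = 1, geometric multiplicity = 1

Determining the block sizes for each eigenvalue:
  λ = -2: gm = am = 3, so every block has size 1 → block sizes [1, 1, 1]
  λ = 2: one block (gm = 1), so the single block has size am = 1 → block sizes [1]

Assembling the blocks gives a Jordan form
J =
  [-2,  0,  0, 0]
  [ 0, -2,  0, 0]
  [ 0,  0, -2, 0]
  [ 0,  0,  0, 2]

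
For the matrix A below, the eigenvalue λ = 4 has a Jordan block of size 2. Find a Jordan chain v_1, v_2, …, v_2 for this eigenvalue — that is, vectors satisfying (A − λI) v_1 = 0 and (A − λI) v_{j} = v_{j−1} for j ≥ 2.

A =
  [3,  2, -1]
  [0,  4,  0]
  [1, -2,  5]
A Jordan chain for λ = 4 of length 2:
v_1 = (-1, 0, 1)ᵀ
v_2 = (1, 0, 0)ᵀ

Let N = A − (4)·I. We want v_2 with N^2 v_2 = 0 but N^1 v_2 ≠ 0; then v_{j-1} := N · v_j for j = 2, …, 2.

Pick v_2 = (1, 0, 0)ᵀ.
Then v_1 = N · v_2 = (-1, 0, 1)ᵀ.

Sanity check: (A − (4)·I) v_1 = (0, 0, 0)ᵀ = 0. ✓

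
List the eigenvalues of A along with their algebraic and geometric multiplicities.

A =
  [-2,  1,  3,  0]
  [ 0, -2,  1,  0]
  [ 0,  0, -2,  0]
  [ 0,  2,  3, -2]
λ = -2: alg = 4, geom = 2

Step 1 — factor the characteristic polynomial to read off the algebraic multiplicities:
  χ_A(x) = (x + 2)^4

Step 2 — compute geometric multiplicities via the rank-nullity identity g(λ) = n − rank(A − λI):
  rank(A − (-2)·I) = 2, so dim ker(A − (-2)·I) = n − 2 = 2

Summary:
  λ = -2: algebraic multiplicity = 4, geometric multiplicity = 2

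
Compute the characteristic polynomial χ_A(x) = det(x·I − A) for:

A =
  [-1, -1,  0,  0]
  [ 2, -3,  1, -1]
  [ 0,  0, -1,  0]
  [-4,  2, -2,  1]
x^4 + 4*x^3 + 6*x^2 + 4*x + 1

Expanding det(x·I − A) (e.g. by cofactor expansion or by noting that A is similar to its Jordan form J, which has the same characteristic polynomial as A) gives
  χ_A(x) = x^4 + 4*x^3 + 6*x^2 + 4*x + 1
which factors as (x + 1)^4. The eigenvalues (with algebraic multiplicities) are λ = -1 with multiplicity 4.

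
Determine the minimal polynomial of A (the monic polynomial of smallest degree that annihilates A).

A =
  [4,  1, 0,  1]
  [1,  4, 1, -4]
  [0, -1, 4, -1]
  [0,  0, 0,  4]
x^3 - 12*x^2 + 48*x - 64

The characteristic polynomial is χ_A(x) = (x - 4)^4, so the eigenvalues are known. The minimal polynomial is
  m_A(x) = Π_λ (x − λ)^{k_λ}
where k_λ is the size of the *largest* Jordan block for λ (equivalently, the smallest k with (A − λI)^k v = 0 for every generalised eigenvector v of λ).

  λ = 4: largest Jordan block has size 3, contributing (x − 4)^3

So m_A(x) = (x - 4)^3 = x^3 - 12*x^2 + 48*x - 64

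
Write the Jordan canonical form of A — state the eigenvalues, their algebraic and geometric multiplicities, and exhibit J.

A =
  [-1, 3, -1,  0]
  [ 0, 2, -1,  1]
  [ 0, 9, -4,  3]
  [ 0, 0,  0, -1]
J_2(-1) ⊕ J_2(-1)

The characteristic polynomial is
  det(x·I − A) = x^4 + 4*x^3 + 6*x^2 + 4*x + 1 = (x + 1)^4

Eigenvalues and multiplicities (the geometric multiplicity of λ is n − rank(A − λI), which equals the number of Jordan blocks for λ):
  λ = -1: algebraic multiplicity = 4, geometric multiplicity = 2

Determining the block sizes for each eigenvalue:
  λ = -1: with am = 4 and gm = 2, the partition is not yet determined (e.g. several partitions of 4 into 2 parts exist). Let N = A − (-1)·I. Computing rank(N^1) = 2, rank(N^2) = 0; the number of blocks of size ≥ j is rank(N^{j−1}) − rank(N^j), giving [2, 2]. So we have 2 block(s) of size 2 → block sizes [2, 2]

Assembling the blocks gives a Jordan form
J =
  [-1,  1,  0,  0]
  [ 0, -1,  0,  0]
  [ 0,  0, -1,  1]
  [ 0,  0,  0, -1]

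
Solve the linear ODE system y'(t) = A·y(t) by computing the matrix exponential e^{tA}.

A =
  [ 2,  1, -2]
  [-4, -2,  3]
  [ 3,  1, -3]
e^{tA} =
  [-t^2*exp(-t)/2 + 3*t*exp(-t) + exp(-t), t*exp(-t), t^2*exp(-t)/2 - 2*t*exp(-t)]
  [t^2*exp(-t)/2 - 4*t*exp(-t), -t*exp(-t) + exp(-t), -t^2*exp(-t)/2 + 3*t*exp(-t)]
  [-t^2*exp(-t)/2 + 3*t*exp(-t), t*exp(-t), t^2*exp(-t)/2 - 2*t*exp(-t) + exp(-t)]

Strategy: write A = P · J · P⁻¹ where J is a Jordan canonical form, so e^{tA} = P · e^{tJ} · P⁻¹, and e^{tJ} can be computed block-by-block.

A has Jordan form
J =
  [-1,  1,  0]
  [ 0, -1,  1]
  [ 0,  0, -1]
(up to reordering of blocks).

Per-block formulas:
  For a 3×3 Jordan block J_3(-1): exp(t · J_3(-1)) = e^(-1t)·(I + t·N + (t^2/2)·N^2), where N is the 3×3 nilpotent shift.

After assembling e^{tJ} and conjugating by P, we get:

e^{tA} =
  [-t^2*exp(-t)/2 + 3*t*exp(-t) + exp(-t), t*exp(-t), t^2*exp(-t)/2 - 2*t*exp(-t)]
  [t^2*exp(-t)/2 - 4*t*exp(-t), -t*exp(-t) + exp(-t), -t^2*exp(-t)/2 + 3*t*exp(-t)]
  [-t^2*exp(-t)/2 + 3*t*exp(-t), t*exp(-t), t^2*exp(-t)/2 - 2*t*exp(-t) + exp(-t)]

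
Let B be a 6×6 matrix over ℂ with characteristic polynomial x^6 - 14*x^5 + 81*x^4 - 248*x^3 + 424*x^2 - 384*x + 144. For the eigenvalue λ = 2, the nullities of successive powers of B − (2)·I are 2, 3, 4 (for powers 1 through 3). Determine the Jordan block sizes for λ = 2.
Block sizes for λ = 2: [3, 1]

From the dimensions of kernels of powers, the number of Jordan blocks of size at least j is d_j − d_{j−1} where d_j = dim ker(N^j) (with d_0 = 0). Computing the differences gives [2, 1, 1].
The number of blocks of size exactly k is (#blocks of size ≥ k) − (#blocks of size ≥ k + 1), so the partition is: 1 block(s) of size 1, 1 block(s) of size 3.
In nonincreasing order the block sizes are [3, 1].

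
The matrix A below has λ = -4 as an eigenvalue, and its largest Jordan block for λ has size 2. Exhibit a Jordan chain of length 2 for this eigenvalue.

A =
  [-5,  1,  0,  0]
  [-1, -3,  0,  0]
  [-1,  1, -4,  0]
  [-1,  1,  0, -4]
A Jordan chain for λ = -4 of length 2:
v_1 = (-1, -1, -1, -1)ᵀ
v_2 = (1, 0, 0, 0)ᵀ

Let N = A − (-4)·I. We want v_2 with N^2 v_2 = 0 but N^1 v_2 ≠ 0; then v_{j-1} := N · v_j for j = 2, …, 2.

Pick v_2 = (1, 0, 0, 0)ᵀ.
Then v_1 = N · v_2 = (-1, -1, -1, -1)ᵀ.

Sanity check: (A − (-4)·I) v_1 = (0, 0, 0, 0)ᵀ = 0. ✓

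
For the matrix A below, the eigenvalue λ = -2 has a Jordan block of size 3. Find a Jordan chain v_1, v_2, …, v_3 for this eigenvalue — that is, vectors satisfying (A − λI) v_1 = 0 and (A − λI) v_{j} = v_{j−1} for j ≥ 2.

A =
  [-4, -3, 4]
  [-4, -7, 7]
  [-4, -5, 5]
A Jordan chain for λ = -2 of length 3:
v_1 = (1, 2, 2)ᵀ
v_2 = (-3, -5, -5)ᵀ
v_3 = (0, 1, 0)ᵀ

Let N = A − (-2)·I. We want v_3 with N^3 v_3 = 0 but N^2 v_3 ≠ 0; then v_{j-1} := N · v_j for j = 3, …, 2.

Pick v_3 = (0, 1, 0)ᵀ.
Then v_2 = N · v_3 = (-3, -5, -5)ᵀ.
Then v_1 = N · v_2 = (1, 2, 2)ᵀ.

Sanity check: (A − (-2)·I) v_1 = (0, 0, 0)ᵀ = 0. ✓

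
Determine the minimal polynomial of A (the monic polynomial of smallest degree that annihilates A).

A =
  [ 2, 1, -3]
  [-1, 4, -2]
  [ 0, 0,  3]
x^3 - 9*x^2 + 27*x - 27

The characteristic polynomial is χ_A(x) = (x - 3)^3, so the eigenvalues are known. The minimal polynomial is
  m_A(x) = Π_λ (x − λ)^{k_λ}
where k_λ is the size of the *largest* Jordan block for λ (equivalently, the smallest k with (A − λI)^k v = 0 for every generalised eigenvector v of λ).

  λ = 3: largest Jordan block has size 3, contributing (x − 3)^3

So m_A(x) = (x - 3)^3 = x^3 - 9*x^2 + 27*x - 27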